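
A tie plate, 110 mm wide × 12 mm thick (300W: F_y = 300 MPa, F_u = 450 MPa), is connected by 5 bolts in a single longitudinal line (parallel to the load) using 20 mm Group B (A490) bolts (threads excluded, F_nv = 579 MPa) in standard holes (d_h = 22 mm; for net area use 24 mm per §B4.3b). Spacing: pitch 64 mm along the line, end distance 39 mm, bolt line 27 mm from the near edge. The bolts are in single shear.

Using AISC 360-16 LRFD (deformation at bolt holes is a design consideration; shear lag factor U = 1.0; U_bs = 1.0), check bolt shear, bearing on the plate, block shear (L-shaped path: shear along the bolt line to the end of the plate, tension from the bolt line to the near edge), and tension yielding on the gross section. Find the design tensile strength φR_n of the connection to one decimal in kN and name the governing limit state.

Bolt shear: A_b = π(20)²/4 = 314.16 mm². φR_n = 0.75 × 579 × 314.16 × 5 × 1 = 682.1 kN.
Bearing (12 mm plate, F_u = 450 MPa): end bolts L_c = 39 − 22/2 = 28, R_n = min(1.2×28×12×450, 2.4×20×12×450) = 181.44 kN/bolt; interior L_c = 64 − 22 = 42, R_n = 259.2 kN/bolt. φR_n = 0.75 × (1×181.44 + 4×259.2) = 913.7 kN.
Block shear: shear path 1×[39+4×64] = 1×295 mm, A_gv = 3540, A_nv = 1×(295 − 4.5×24)×12 = 2244 mm²; tension to near edge: (27 − 0.5×24)×12 = 180 mm². R_n = min(0.6×450×2244, 0.6×300×3540) + 1.0×450×180 = min(605.88, 637.2) + 81 = 686.88 kN. φR_n = 0.75 × 686.88 = 515.2 kN.
Tension yield (gross): A_g = 110×12 = 1320 mm². φR_n = 0.90 × 300 × 1320 = 356.4 kN.
Governing: min(682.1, 913.7, 515.2, 356.4) = 356.4 kN → gross-section yield.

356.4 kN (gross-section yield governs)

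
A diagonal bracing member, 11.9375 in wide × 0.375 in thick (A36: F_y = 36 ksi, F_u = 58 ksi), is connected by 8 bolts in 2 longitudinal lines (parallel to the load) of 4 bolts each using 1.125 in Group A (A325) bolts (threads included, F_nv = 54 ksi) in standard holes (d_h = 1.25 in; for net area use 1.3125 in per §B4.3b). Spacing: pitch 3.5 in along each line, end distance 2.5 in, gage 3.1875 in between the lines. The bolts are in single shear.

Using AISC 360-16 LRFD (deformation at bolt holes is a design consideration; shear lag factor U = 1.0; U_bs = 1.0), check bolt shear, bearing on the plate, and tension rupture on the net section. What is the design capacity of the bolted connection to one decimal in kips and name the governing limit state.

Bolt shear: A_b = π(1.125)²/4 = 0.99402 in². φR_n = 0.75 × 54 × 0.99402 × 8 × 1 = 322.1 kips.
Bearing (0.375 in plate, F_u = 58 ksi): end bolts L_c = 2.5 − 1.25/2 = 1.875, R_n = min(1.2×1.875×0.375×58, 2.4×1.125×0.375×58) = 48.938 kips/bolt; interior L_c = 3.5 − 1.25 = 2.25, R_n = 58.725 kips/bolt. φR_n = 0.75 × (2×48.938 + 6×58.725) = 337.7 kips.
Tension rupture (net): A_n = (11.9375 − 2×1.3125)×0.375 = 3.4922 in² (U = 1.0, A_e = A_n). φR_n = 0.75 × 58 × 3.4922 = 151.9 kips.
Governing: min(322.1, 337.7, 151.9) = 151.9 kips → net-section rupture.

151.9 kips (net-section rupture governs)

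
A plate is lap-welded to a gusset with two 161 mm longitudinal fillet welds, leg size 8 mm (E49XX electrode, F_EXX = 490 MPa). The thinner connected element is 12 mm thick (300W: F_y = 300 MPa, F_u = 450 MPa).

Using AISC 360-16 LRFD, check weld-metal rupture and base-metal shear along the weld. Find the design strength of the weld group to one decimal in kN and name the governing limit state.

401.6 kN (weld metal governs)

Weld metal: throat = 0.707×8 = 5.656 mm, L = 2×161 = 322 mm. φR_n = 0.75 × 0.6 × 490 × 5.656 × 322 = 401.6 kN.
Base metal shear (12 mm plate): yield φR_n = 1.0×0.6×300×12×322 = 695.5 kN; rupture φR_n = 0.75×0.6×450×12×322 = 782.5 kN; take 695.5 kN (yield).
Governing: min(401.6, 695.5) = 401.6 kN → weld metal.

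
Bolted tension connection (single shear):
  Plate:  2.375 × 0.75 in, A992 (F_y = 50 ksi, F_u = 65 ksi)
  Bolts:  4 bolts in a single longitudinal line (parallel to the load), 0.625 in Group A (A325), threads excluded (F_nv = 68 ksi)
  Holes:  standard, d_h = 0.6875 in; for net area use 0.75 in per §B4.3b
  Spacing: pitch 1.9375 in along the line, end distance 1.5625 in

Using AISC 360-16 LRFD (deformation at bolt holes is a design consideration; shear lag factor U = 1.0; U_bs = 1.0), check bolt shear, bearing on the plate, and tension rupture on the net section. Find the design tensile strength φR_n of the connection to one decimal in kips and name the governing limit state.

Bolt shear: A_b = π(0.625)²/4 = 0.3068 in². φR_n = 0.75 × 68 × 0.3068 × 4 × 1 = 62.6 kips.
Bearing (0.75 in plate, F_u = 65 ksi): end bolts L_c = 1.5625 − 0.6875/2 = 1.21875, R_n = min(1.2×1.21875×0.75×65, 2.4×0.625×0.75×65) = 71.297 kips/bolt; interior L_c = 1.9375 − 0.6875 = 1.25, R_n = 73.125 kips/bolt. φR_n = 0.75 × (1×71.297 + 3×73.125) = 218.0 kips.
Tension rupture (net): A_n = (2.375 − 1×0.75)×0.75 = 1.2188 in² (U = 1.0, A_e = A_n). φR_n = 0.75 × 65 × 1.2188 = 59.4 kips.
Governing: min(62.6, 218.0, 59.4) = 59.4 kips → net-section rupture.

59.4 kips (net-section rupture governs)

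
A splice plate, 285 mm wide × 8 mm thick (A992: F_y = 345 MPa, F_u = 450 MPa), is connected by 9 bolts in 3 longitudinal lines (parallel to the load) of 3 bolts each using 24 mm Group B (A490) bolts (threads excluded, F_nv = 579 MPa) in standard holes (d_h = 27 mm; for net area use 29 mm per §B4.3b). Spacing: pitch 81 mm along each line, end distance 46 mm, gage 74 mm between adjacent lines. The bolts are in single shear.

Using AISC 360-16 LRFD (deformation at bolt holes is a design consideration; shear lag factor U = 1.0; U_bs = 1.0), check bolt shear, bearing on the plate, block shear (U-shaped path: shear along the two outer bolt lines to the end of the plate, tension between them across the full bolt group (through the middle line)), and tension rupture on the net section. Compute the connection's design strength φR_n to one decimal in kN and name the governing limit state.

Bolt shear: A_b = π(24)²/4 = 452.39 mm². φR_n = 0.75 × 579 × 452.39 × 9 × 1 = 1768.1 kN.
Bearing (8 mm plate, F_u = 450 MPa): end bolts L_c = 46 − 27/2 = 32.5, R_n = min(1.2×32.5×8×450, 2.4×24×8×450) = 140.4 kN/bolt; interior L_c = 81 − 27 = 54, R_n = 207.36 kN/bolt. φR_n = 0.75 × (3×140.4 + 6×207.36) = 1249.0 kN.
Block shear: shear path 2×[46+2×81] = 2×208 mm, A_gv = 3328, A_nv = 2×(208 − 2.5×29)×8 = 2168 mm²; tension across gage: (148 − 2×29)×8 = 720 mm². R_n = min(0.6×450×2168, 0.6×345×3328) + 1.0×450×720 = min(585.36, 688.9) + 324 = 909.36 kN. φR_n = 0.75 × 909.36 = 682.0 kN.
Tension rupture (net): A_n = (285 − 3×29)×8 = 1584 mm² (U = 1.0, A_e = A_n). φR_n = 0.75 × 450 × 1584 = 534.6 kN.
Governing: min(1768.1, 1249.0, 682.0, 534.6) = 534.6 kN → net-section rupture.

534.6 kN (net-section rupture governs)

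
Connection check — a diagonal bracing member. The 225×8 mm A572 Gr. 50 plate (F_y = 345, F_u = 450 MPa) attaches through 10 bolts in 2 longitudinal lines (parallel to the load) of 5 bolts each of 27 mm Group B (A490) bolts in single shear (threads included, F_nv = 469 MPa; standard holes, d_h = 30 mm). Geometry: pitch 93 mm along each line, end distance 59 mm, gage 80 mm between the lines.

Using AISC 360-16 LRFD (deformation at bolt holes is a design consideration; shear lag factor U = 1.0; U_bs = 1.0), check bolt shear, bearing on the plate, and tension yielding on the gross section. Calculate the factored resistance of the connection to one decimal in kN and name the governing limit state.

Bolt shear: A_b = π(27)²/4 = 572.56 mm². φR_n = 0.75 × 469 × 572.56 × 10 × 1 = 2014.0 kN.
Bearing (8 mm plate, F_u = 450 MPa): end bolts L_c = 59 − 30/2 = 44, R_n = min(1.2×44×8×450, 2.4×27×8×450) = 190.08 kN/bolt; interior L_c = 93 − 30 = 63, R_n = 233.28 kN/bolt. φR_n = 0.75 × (2×190.08 + 8×233.28) = 1684.8 kN.
Tension yield (gross): A_g = 225×8 = 1800 mm². φR_n = 0.90 × 345 × 1800 = 558.9 kN.
Governing: min(2014.0, 1684.8, 558.9) = 558.9 kN → gross-section yield.

558.9 kN (gross-section yield governs)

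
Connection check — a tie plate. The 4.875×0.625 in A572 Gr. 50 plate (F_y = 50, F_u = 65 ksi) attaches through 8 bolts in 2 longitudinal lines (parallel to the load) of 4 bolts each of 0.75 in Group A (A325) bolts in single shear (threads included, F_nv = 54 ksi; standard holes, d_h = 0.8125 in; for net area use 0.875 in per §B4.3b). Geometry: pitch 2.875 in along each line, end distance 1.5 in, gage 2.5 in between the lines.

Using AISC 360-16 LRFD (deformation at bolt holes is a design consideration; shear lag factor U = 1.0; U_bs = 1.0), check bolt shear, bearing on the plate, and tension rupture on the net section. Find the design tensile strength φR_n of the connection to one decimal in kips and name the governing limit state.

Bolt shear: A_b = π(0.75)²/4 = 0.44179 in². φR_n = 0.75 × 54 × 0.44179 × 8 × 1 = 143.1 kips.
Bearing (0.625 in plate, F_u = 65 ksi): end bolts L_c = 1.5 − 0.8125/2 = 1.09375, R_n = min(1.2×1.09375×0.625×65, 2.4×0.75×0.625×65) = 53.32 kips/bolt; interior L_c = 2.875 − 0.8125 = 2.0625, R_n = 73.125 kips/bolt. φR_n = 0.75 × (2×53.32 + 6×73.125) = 409.0 kips.
Tension rupture (net): A_n = (4.875 − 2×0.875)×0.625 = 1.9531 in² (U = 1.0, A_e = A_n). φR_n = 0.75 × 65 × 1.9531 = 95.2 kips.
Governing: min(143.1, 409.0, 95.2) = 95.2 kips → net-section rupture.

95.2 kips (net-section rupture governs)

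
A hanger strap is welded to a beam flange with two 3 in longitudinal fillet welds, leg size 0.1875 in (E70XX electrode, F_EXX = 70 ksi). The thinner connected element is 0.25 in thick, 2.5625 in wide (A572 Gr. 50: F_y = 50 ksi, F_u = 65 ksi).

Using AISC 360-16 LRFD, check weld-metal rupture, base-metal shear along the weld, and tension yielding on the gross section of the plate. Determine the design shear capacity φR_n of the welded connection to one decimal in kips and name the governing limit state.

25.1 kips (weld metal governs)

Weld metal: throat = 0.707×0.1875 = 0.13256 in, L = 2×3 = 6 in. φR_n = 0.75 × 0.6 × 70 × 0.13256 × 6 = 25.1 kips.
Base metal shear (0.25 in plate): yield φR_n = 1.0×0.6×50×0.25×6 = 45.0 kips; rupture φR_n = 0.75×0.6×65×0.25×6 = 43.9 kips; take 43.9 kips (rupture).
Tension yield (gross): A_g = 2.5625×0.25 = 0.64063 in². φR_n = 0.90 × 50 × 0.64063 = 28.8 kips.
Governing: min(25.1, 43.9, 28.8) = 25.1 kips → weld metal.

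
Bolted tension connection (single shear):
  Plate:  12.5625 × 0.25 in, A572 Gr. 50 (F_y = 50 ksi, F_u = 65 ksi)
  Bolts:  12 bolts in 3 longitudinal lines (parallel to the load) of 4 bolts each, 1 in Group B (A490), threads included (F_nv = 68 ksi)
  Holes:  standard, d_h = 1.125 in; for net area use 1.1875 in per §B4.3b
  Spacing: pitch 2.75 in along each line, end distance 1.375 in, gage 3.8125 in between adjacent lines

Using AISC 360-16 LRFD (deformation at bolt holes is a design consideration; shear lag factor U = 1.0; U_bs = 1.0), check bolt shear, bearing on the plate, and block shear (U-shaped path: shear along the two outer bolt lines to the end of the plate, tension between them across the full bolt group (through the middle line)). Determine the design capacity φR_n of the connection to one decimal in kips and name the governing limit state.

Bolt shear: A_b = π(1)²/4 = 0.7854 in². φR_n = 0.75 × 68 × 0.7854 × 12 × 1 = 480.7 kips.
Bearing (0.25 in plate, F_u = 65 ksi): end bolts L_c = 1.375 − 1.125/2 = 0.8125, R_n = min(1.2×0.8125×0.25×65, 2.4×1×0.25×65) = 15.844 kips/bolt; interior L_c = 2.75 − 1.125 = 1.625, R_n = 31.688 kips/bolt. φR_n = 0.75 × (3×15.844 + 9×31.688) = 249.5 kips.
Block shear: shear path 2×[1.375+3×2.75] = 2×9.625 in, A_gv = 4.8125, A_nv = 2×(9.625 − 3.5×1.1875)×0.25 = 2.7344 in²; tension across gage: (7.625 − 2×1.1875)×0.25 = 1.3125 in². R_n = min(0.6×65×2.7344, 0.6×50×4.8125) + 1.0×65×1.3125 = min(106.64, 144.38) + 85.313 = 191.95 kips. φR_n = 0.75 × 191.95 = 144.0 kips.
Governing: min(480.7, 249.5, 144.0) = 144.0 kips → block shear.

144.0 kips (block shear governs)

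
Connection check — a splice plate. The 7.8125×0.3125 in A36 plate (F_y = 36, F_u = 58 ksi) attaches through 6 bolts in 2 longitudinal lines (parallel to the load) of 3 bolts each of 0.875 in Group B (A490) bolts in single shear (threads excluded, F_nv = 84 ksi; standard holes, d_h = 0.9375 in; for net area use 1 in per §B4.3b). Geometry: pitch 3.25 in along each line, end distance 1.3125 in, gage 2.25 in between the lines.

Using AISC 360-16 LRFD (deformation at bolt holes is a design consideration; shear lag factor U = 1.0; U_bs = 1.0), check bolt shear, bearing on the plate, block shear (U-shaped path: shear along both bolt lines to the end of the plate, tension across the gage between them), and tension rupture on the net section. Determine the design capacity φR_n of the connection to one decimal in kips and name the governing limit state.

Bolt shear: A_b = π(0.875)²/4 = 0.60132 in². φR_n = 0.75 × 84 × 0.60132 × 6 × 1 = 227.3 kips.
Bearing (0.3125 in plate, F_u = 58 ksi): end bolts L_c = 1.3125 − 0.9375/2 = 0.84375, R_n = min(1.2×0.84375×0.3125×58, 2.4×0.875×0.3125×58) = 18.352 kips/bolt; interior L_c = 3.25 − 0.9375 = 2.3125, R_n = 38.063 kips/bolt. φR_n = 0.75 × (2×18.352 + 4×38.063) = 141.7 kips.
Block shear: shear path 2×[1.3125+2×3.25] = 2×7.8125 in, A_gv = 4.8828, A_nv = 2×(7.8125 − 2.5×1)×0.3125 = 3.3203 in²; tension across gage: (2.25 − 1×1)×0.3125 = 0.39063 in². R_n = min(0.6×58×3.3203, 0.6×36×4.8828) + 1.0×58×0.39063 = min(115.55, 105.47) + 22.657 = 128.13 kips. φR_n = 0.75 × 128.13 = 96.1 kips.
Tension rupture (net): A_n = (7.8125 − 2×1)×0.3125 = 1.8164 in² (U = 1.0, A_e = A_n). φR_n = 0.75 × 58 × 1.8164 = 79.0 kips.
Governing: min(227.3, 141.7, 96.1, 79.0) = 79.0 kips → net-section rupture.

79.0 kips (net-section rupture governs)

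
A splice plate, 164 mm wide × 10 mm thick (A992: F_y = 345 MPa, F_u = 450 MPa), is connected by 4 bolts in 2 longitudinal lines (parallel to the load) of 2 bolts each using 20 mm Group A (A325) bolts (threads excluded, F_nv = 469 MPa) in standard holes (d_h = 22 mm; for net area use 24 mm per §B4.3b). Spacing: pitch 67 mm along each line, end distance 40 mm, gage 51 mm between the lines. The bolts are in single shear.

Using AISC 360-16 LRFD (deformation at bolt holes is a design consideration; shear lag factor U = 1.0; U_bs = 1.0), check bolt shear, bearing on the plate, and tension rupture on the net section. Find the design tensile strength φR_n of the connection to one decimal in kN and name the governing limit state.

Bolt shear: A_b = π(20)²/4 = 314.16 mm². φR_n = 0.75 × 469 × 314.16 × 4 × 1 = 442.0 kN.
Bearing (10 mm plate, F_u = 450 MPa): end bolts L_c = 40 − 22/2 = 29, R_n = min(1.2×29×10×450, 2.4×20×10×450) = 156.6 kN/bolt; interior L_c = 67 − 22 = 45, R_n = 216 kN/bolt. φR_n = 0.75 × (2×156.6 + 2×216) = 558.9 kN.
Tension rupture (net): A_n = (164 − 2×24)×10 = 1160 mm² (U = 1.0, A_e = A_n). φR_n = 0.75 × 450 × 1160 = 391.5 kN.
Governing: min(442.0, 558.9, 391.5) = 391.5 kN → net-section rupture.

391.5 kN (net-section rupture governs)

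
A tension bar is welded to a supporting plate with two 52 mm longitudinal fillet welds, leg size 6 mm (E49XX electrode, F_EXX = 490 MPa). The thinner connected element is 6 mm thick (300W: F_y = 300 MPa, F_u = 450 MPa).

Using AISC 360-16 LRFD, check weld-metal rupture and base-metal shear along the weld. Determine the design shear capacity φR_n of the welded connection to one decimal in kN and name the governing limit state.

Weld metal: throat = 0.707×6 = 4.242 mm, L = 2×52 = 104 mm. φR_n = 0.75 × 0.6 × 490 × 4.242 × 104 = 97.3 kN.
Base metal shear (6 mm plate): yield φR_n = 1.0×0.6×300×6×104 = 112.3 kN; rupture φR_n = 0.75×0.6×450×6×104 = 126.4 kN; take 112.3 kN (yield).
Governing: min(97.3, 112.3) = 97.3 kN → weld metal.

97.3 kN (weld metal governs)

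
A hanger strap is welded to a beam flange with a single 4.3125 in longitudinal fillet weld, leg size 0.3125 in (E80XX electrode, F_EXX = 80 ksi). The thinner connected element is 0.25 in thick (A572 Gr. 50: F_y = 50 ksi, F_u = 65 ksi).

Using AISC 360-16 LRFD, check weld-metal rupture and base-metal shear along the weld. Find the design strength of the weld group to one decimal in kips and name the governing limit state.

31.5 kips (base-metal shear governs)

Weld metal: throat = 0.707×0.3125 = 0.22094 in, L = 4.3125 in. φR_n = 0.75 × 0.6 × 80 × 0.22094 × 4.3125 = 34.3 kips.
Base metal shear (0.25 in plate): yield φR_n = 1.0×0.6×50×0.25×4.3125 = 32.3 kips; rupture φR_n = 0.75×0.6×65×0.25×4.3125 = 31.5 kips; take 31.5 kips (rupture).
Governing: min(34.3, 31.5) = 31.5 kips → base-metal shear.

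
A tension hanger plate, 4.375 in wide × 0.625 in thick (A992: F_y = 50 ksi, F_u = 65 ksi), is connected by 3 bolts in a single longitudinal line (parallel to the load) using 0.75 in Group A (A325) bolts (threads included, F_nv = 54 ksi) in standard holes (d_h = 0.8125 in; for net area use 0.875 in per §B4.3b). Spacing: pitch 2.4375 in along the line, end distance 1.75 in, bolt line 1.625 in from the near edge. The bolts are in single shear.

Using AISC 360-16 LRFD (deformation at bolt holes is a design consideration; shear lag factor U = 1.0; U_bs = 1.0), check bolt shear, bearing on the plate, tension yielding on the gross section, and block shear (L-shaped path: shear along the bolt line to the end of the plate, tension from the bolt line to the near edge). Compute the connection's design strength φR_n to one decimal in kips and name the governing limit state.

53.7 kips (bolt shear governs)

Bolt shear: A_b = π(0.75)²/4 = 0.44179 in². φR_n = 0.75 × 54 × 0.44179 × 3 × 1 = 53.7 kips.
Bearing (0.625 in plate, F_u = 65 ksi): end bolts L_c = 1.75 − 0.8125/2 = 1.34375, R_n = min(1.2×1.34375×0.625×65, 2.4×0.75×0.625×65) = 65.508 kips/bolt; interior L_c = 2.4375 − 0.8125 = 1.625, R_n = 73.125 kips/bolt. φR_n = 0.75 × (1×65.508 + 2×73.125) = 158.8 kips.
Tension yield (gross): A_g = 4.375×0.625 = 2.7344 in². φR_n = 0.90 × 50 × 2.7344 = 123.0 kips.
Block shear: shear path 1×[1.75+2×2.4375] = 1×6.625 in, A_gv = 4.1406, A_nv = 1×(6.625 − 2.5×0.875)×0.625 = 2.7734 in²; tension to near edge: (1.625 − 0.5×0.875)×0.625 = 0.74219 in². R_n = min(0.6×65×2.7734, 0.6×50×4.1406) + 1.0×65×0.74219 = min(108.16, 124.22) + 48.242 = 156.4 kips. φR_n = 0.75 × 156.4 = 117.3 kips.
Governing: min(53.7, 158.8, 123.0, 117.3) = 53.7 kips → bolt shear.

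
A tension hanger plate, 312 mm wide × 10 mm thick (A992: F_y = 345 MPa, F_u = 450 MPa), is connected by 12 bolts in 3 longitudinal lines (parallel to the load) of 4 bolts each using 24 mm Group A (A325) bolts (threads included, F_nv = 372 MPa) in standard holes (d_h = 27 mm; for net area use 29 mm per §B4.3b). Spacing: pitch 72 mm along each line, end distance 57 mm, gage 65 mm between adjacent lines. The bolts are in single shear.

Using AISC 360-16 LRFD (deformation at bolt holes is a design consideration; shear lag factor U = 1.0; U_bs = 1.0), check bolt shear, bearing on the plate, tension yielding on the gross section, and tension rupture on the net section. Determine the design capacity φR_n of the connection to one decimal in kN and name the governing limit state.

759.4 kN (net-section rupture governs)

Bolt shear: A_b = π(24)²/4 = 452.39 mm². φR_n = 0.75 × 372 × 452.39 × 12 × 1 = 1514.6 kN.
Bearing (10 mm plate, F_u = 450 MPa): end bolts L_c = 57 − 27/2 = 43.5, R_n = min(1.2×43.5×10×450, 2.4×24×10×450) = 234.9 kN/bolt; interior L_c = 72 − 27 = 45, R_n = 243 kN/bolt. φR_n = 0.75 × (3×234.9 + 9×243) = 2168.8 kN.
Tension yield (gross): A_g = 312×10 = 3120 mm². φR_n = 0.90 × 345 × 3120 = 968.8 kN.
Tension rupture (net): A_n = (312 − 3×29)×10 = 2250 mm² (U = 1.0, A_e = A_n). φR_n = 0.75 × 450 × 2250 = 759.4 kN.
Governing: min(1514.6, 2168.8, 968.8, 759.4) = 759.4 kN → net-section rupture.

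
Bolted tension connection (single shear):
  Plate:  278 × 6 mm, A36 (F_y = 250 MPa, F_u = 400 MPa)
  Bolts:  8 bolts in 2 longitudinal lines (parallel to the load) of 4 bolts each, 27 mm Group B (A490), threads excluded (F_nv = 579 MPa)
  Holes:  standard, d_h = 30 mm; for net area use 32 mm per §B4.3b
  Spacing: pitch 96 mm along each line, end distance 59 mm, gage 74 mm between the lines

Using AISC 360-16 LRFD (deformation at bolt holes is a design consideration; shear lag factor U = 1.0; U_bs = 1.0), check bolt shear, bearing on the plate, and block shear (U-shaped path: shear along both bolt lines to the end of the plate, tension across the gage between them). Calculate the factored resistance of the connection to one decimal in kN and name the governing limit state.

544.1 kN (block shear governs)

Bolt shear: A_b = π(27)²/4 = 572.56 mm². φR_n = 0.75 × 579 × 572.56 × 8 × 1 = 1989.1 kN.
Bearing (6 mm plate, F_u = 400 MPa): end bolts L_c = 59 − 30/2 = 44, R_n = min(1.2×44×6×400, 2.4×27×6×400) = 126.72 kN/bolt; interior L_c = 96 − 30 = 66, R_n = 155.52 kN/bolt. φR_n = 0.75 × (2×126.72 + 6×155.52) = 889.9 kN.
Block shear: shear path 2×[59+3×96] = 2×347 mm, A_gv = 4164, A_nv = 2×(347 − 3.5×32)×6 = 2820 mm²; tension across gage: (74 − 1×32)×6 = 252 mm². R_n = min(0.6×400×2820, 0.6×250×4164) + 1.0×400×252 = min(676.8, 624.6) + 100.8 = 725.4 kN. φR_n = 0.75 × 725.4 = 544.1 kN.
Governing: min(1989.1, 889.9, 544.1) = 544.1 kN → block shear.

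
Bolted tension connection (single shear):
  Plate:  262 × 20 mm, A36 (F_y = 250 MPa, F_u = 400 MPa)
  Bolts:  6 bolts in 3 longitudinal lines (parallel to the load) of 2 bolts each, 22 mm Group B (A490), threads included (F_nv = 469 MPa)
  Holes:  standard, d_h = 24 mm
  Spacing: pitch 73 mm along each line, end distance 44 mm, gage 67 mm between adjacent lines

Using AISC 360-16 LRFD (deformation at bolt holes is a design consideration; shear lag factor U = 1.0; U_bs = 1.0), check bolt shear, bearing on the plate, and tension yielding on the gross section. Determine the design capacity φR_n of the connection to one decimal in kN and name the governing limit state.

802.3 kN (bolt shear governs)

Bolt shear: A_b = π(22)²/4 = 380.13 mm². φR_n = 0.75 × 469 × 380.13 × 6 × 1 = 802.3 kN.
Bearing (20 mm plate, F_u = 400 MPa): end bolts L_c = 44 − 24/2 = 32, R_n = min(1.2×32×20×400, 2.4×22×20×400) = 307.2 kN/bolt; interior L_c = 73 − 24 = 49, R_n = 422.4 kN/bolt. φR_n = 0.75 × (3×307.2 + 3×422.4) = 1641.6 kN.
Tension yield (gross): A_g = 262×20 = 5240 mm². φR_n = 0.90 × 250 × 5240 = 1179.0 kN.
Governing: min(802.3, 1641.6, 1179.0) = 802.3 kN → bolt shear.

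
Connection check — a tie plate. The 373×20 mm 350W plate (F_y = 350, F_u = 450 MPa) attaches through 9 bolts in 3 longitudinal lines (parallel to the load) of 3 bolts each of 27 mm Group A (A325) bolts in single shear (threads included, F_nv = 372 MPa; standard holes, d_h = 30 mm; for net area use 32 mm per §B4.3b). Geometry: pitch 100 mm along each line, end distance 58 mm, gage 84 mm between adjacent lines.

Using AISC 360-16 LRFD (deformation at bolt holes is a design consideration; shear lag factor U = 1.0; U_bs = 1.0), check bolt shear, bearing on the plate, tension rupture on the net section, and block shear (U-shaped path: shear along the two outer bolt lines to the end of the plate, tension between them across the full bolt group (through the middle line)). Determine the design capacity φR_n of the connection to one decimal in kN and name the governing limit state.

1437.7 kN (bolt shear governs)

Bolt shear: A_b = π(27)²/4 = 572.56 mm². φR_n = 0.75 × 372 × 572.56 × 9 × 1 = 1437.7 kN.
Bearing (20 mm plate, F_u = 450 MPa): end bolts L_c = 58 − 30/2 = 43, R_n = min(1.2×43×20×450, 2.4×27×20×450) = 464.4 kN/bolt; interior L_c = 100 − 30 = 70, R_n = 583.2 kN/bolt. φR_n = 0.75 × (3×464.4 + 6×583.2) = 3669.3 kN.
Tension rupture (net): A_n = (373 − 3×32)×20 = 5540 mm² (U = 1.0, A_e = A_n). φR_n = 0.75 × 450 × 5540 = 1869.8 kN.
Block shear: shear path 2×[58+2×100] = 2×258 mm, A_gv = 10320, A_nv = 2×(258 − 2.5×32)×20 = 7120 mm²; tension across gage: (168 − 2×32)×20 = 2080 mm². R_n = min(0.6×450×7120, 0.6×350×10320) + 1.0×450×2080 = min(1922.4, 2167.2) + 936 = 2858.4 kN. φR_n = 0.75 × 2858.4 = 2143.8 kN.
Governing: min(1437.7, 3669.3, 1869.8, 2143.8) = 1437.7 kN → bolt shear.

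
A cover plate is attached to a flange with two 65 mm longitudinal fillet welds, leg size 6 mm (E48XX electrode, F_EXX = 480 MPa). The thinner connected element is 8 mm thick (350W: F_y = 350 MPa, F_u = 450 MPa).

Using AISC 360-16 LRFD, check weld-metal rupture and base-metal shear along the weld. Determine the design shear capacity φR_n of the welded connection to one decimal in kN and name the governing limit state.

Weld metal: throat = 0.707×6 = 4.242 mm, L = 2×65 = 130 mm. φR_n = 0.75 × 0.6 × 480 × 4.242 × 130 = 119.1 kN.
Base metal shear (8 mm plate): yield φR_n = 1.0×0.6×350×8×130 = 218.4 kN; rupture φR_n = 0.75×0.6×450×8×130 = 210.6 kN; take 210.6 kN (rupture).
Governing: min(119.1, 210.6) = 119.1 kN → weld metal.

119.1 kN (weld metal governs)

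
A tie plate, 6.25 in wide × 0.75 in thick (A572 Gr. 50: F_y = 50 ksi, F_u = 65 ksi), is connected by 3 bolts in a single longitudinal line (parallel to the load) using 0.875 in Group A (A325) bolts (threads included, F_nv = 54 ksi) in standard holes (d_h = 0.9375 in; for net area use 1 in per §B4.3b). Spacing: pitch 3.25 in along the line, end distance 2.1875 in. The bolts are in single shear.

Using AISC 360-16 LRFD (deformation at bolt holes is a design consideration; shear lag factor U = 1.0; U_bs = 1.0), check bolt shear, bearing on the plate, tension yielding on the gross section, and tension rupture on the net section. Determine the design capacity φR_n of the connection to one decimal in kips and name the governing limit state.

Bolt shear: A_b = π(0.875)²/4 = 0.60132 in². φR_n = 0.75 × 54 × 0.60132 × 3 × 1 = 73.1 kips.
Bearing (0.75 in plate, F_u = 65 ksi): end bolts L_c = 2.1875 − 0.9375/2 = 1.71875, R_n = min(1.2×1.71875×0.75×65, 2.4×0.875×0.75×65) = 100.55 kips/bolt; interior L_c = 3.25 − 0.9375 = 2.3125, R_n = 102.38 kips/bolt. φR_n = 0.75 × (1×100.55 + 2×102.38) = 229.0 kips.
Tension yield (gross): A_g = 6.25×0.75 = 4.6875 in². φR_n = 0.90 × 50 × 4.6875 = 210.9 kips.
Tension rupture (net): A_n = (6.25 − 1×1)×0.75 = 3.9375 in² (U = 1.0, A_e = A_n). φR_n = 0.75 × 65 × 3.9375 = 192.0 kips.
Governing: min(73.1, 229.0, 210.9, 192.0) = 73.1 kips → bolt shear.

73.1 kips (bolt shear governs)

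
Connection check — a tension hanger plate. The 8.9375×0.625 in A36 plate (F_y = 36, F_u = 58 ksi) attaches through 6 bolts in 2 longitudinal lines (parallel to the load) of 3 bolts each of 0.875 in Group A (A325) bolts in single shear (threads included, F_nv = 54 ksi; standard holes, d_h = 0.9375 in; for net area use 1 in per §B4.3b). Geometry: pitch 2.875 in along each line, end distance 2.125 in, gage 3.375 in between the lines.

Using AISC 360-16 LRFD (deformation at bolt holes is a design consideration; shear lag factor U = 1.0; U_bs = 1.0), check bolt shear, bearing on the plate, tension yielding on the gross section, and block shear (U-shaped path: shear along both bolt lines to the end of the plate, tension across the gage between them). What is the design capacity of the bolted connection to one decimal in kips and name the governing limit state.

146.1 kips (bolt shear governs)

Bolt shear: A_b = π(0.875)²/4 = 0.60132 in². φR_n = 0.75 × 54 × 0.60132 × 6 × 1 = 146.1 kips.
Bearing (0.625 in plate, F_u = 58 ksi): end bolts L_c = 2.125 − 0.9375/2 = 1.65625, R_n = min(1.2×1.65625×0.625×58, 2.4×0.875×0.625×58) = 72.047 kips/bolt; interior L_c = 2.875 − 0.9375 = 1.9375, R_n = 76.125 kips/bolt. φR_n = 0.75 × (2×72.047 + 4×76.125) = 336.4 kips.
Tension yield (gross): A_g = 8.9375×0.625 = 5.5859 in². φR_n = 0.90 × 36 × 5.5859 = 181.0 kips.
Block shear: shear path 2×[2.125+2×2.875] = 2×7.875 in, A_gv = 9.8438, A_nv = 2×(7.875 − 2.5×1)×0.625 = 6.7188 in²; tension across gage: (3.375 − 1×1)×0.625 = 1.4844 in². R_n = min(0.6×58×6.7188, 0.6×36×9.8438) + 1.0×58×1.4844 = min(233.81, 212.63) + 86.095 = 298.73 kips. φR_n = 0.75 × 298.73 = 224.0 kips.
Governing: min(146.1, 336.4, 181.0, 224.0) = 146.1 kips → bolt shear.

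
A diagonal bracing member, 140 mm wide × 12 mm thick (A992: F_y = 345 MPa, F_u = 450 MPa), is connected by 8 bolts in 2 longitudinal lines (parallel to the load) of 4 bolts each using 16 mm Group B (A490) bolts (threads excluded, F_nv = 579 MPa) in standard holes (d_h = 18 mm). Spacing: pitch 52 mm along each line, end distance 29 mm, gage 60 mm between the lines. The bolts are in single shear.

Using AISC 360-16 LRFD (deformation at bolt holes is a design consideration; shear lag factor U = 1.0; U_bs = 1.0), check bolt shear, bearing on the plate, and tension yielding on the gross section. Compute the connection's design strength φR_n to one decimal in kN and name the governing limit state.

Bolt shear: A_b = π(16)²/4 = 201.06 mm². φR_n = 0.75 × 579 × 201.06 × 8 × 1 = 698.5 kN.
Bearing (12 mm plate, F_u = 450 MPa): end bolts L_c = 29 − 18/2 = 20, R_n = min(1.2×20×12×450, 2.4×16×12×450) = 129.6 kN/bolt; interior L_c = 52 − 18 = 34, R_n = 207.36 kN/bolt. φR_n = 0.75 × (2×129.6 + 6×207.36) = 1127.5 kN.
Tension yield (gross): A_g = 140×12 = 1680 mm². φR_n = 0.90 × 345 × 1680 = 521.6 kN.
Governing: min(698.5, 1127.5, 521.6) = 521.6 kN → gross-section yield.

521.6 kN (gross-section yield governs)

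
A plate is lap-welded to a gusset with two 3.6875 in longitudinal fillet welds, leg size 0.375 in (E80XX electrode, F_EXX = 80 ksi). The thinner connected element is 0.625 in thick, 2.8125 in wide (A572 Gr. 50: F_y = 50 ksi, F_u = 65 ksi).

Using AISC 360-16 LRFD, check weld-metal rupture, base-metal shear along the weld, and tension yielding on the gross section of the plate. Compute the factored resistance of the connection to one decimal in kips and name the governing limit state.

Weld metal: throat = 0.707×0.375 = 0.26513 in, L = 2×3.6875 = 7.375 in. φR_n = 0.75 × 0.6 × 80 × 0.26513 × 7.375 = 70.4 kips.
Base metal shear (0.625 in plate): yield φR_n = 1.0×0.6×50×0.625×7.375 = 138.3 kips; rupture φR_n = 0.75×0.6×65×0.625×7.375 = 134.8 kips; take 134.8 kips (rupture).
Tension yield (gross): A_g = 2.8125×0.625 = 1.7578 in². φR_n = 0.90 × 50 × 1.7578 = 79.1 kips.
Governing: min(70.4, 134.8, 79.1) = 70.4 kips → weld metal.

70.4 kips (weld metal governs)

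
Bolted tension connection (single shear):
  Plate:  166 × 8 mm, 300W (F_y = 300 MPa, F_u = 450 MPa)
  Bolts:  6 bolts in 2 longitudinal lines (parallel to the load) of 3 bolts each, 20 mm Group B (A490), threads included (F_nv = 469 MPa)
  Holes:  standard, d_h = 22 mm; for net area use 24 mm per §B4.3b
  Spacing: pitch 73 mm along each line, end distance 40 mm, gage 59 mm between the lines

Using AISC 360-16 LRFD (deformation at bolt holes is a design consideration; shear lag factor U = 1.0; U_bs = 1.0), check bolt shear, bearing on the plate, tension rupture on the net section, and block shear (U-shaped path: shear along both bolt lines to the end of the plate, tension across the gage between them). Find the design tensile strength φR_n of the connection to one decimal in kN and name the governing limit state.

Bolt shear: A_b = π(20)²/4 = 314.16 mm². φR_n = 0.75 × 469 × 314.16 × 6 × 1 = 663.0 kN.
Bearing (8 mm plate, F_u = 450 MPa): end bolts L_c = 40 − 22/2 = 29, R_n = min(1.2×29×8×450, 2.4×20×8×450) = 125.28 kN/bolt; interior L_c = 73 − 22 = 51, R_n = 172.8 kN/bolt. φR_n = 0.75 × (2×125.28 + 4×172.8) = 706.3 kN.
Tension rupture (net): A_n = (166 − 2×24)×8 = 944 mm² (U = 1.0, A_e = A_n). φR_n = 0.75 × 450 × 944 = 318.6 kN.
Block shear: shear path 2×[40+2×73] = 2×186 mm, A_gv = 2976, A_nv = 2×(186 − 2.5×24)×8 = 2016 mm²; tension across gage: (59 − 1×24)×8 = 280 mm². R_n = min(0.6×450×2016, 0.6×300×2976) + 1.0×450×280 = min(544.32, 535.68) + 126 = 661.68 kN. φR_n = 0.75 × 661.68 = 496.3 kN.
Governing: min(663.0, 706.3, 318.6, 496.3) = 318.6 kN → net-section rupture.

318.6 kN (net-section rupture governs)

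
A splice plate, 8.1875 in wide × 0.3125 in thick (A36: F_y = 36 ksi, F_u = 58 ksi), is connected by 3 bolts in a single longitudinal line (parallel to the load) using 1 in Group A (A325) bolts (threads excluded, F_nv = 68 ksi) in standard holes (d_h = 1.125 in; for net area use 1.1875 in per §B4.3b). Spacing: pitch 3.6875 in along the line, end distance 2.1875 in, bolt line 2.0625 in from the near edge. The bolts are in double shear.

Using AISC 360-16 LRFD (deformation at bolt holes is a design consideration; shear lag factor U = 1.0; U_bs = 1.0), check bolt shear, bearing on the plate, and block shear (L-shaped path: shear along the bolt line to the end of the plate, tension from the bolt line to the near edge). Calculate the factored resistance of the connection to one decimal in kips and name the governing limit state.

Bolt shear: A_b = π(1)²/4 = 0.7854 in². φR_n = 0.75 × 68 × 0.7854 × 3 × 2 = 240.3 kips.
Bearing (0.3125 in plate, F_u = 58 ksi): end bolts L_c = 2.1875 − 1.125/2 = 1.625, R_n = min(1.2×1.625×0.3125×58, 2.4×1×0.3125×58) = 35.344 kips/bolt; interior L_c = 3.6875 − 1.125 = 2.5625, R_n = 43.5 kips/bolt. φR_n = 0.75 × (1×35.344 + 2×43.5) = 91.8 kips.
Block shear: shear path 1×[2.1875+2×3.6875] = 1×9.5625 in, A_gv = 2.9883, A_nv = 1×(9.5625 − 2.5×1.1875)×0.3125 = 2.0605 in²; tension to near edge: (2.0625 − 0.5×1.1875)×0.3125 = 0.45898 in². R_n = min(0.6×58×2.0605, 0.6×36×2.9883) + 1.0×58×0.45898 = min(71.705, 64.547) + 26.621 = 91.168 kips. φR_n = 0.75 × 91.168 = 68.4 kips.
Governing: min(240.3, 91.8, 68.4) = 68.4 kips → block shear.

68.4 kips (block shear governs)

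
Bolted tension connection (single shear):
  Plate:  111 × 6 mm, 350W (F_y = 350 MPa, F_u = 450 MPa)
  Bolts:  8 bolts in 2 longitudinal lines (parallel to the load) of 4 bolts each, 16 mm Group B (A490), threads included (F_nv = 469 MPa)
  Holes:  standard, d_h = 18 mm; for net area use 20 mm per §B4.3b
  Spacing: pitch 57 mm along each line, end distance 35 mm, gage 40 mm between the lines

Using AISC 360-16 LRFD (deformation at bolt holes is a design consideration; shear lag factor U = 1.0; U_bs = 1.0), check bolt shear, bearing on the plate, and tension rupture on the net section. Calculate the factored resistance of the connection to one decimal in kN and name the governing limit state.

143.8 kN (net-section rupture governs)

Bolt shear: A_b = π(16)²/4 = 201.06 mm². φR_n = 0.75 × 469 × 201.06 × 8 × 1 = 565.8 kN.
Bearing (6 mm plate, F_u = 450 MPa): end bolts L_c = 35 − 18/2 = 26, R_n = min(1.2×26×6×450, 2.4×16×6×450) = 84.24 kN/bolt; interior L_c = 57 − 18 = 39, R_n = 103.68 kN/bolt. φR_n = 0.75 × (2×84.24 + 6×103.68) = 592.9 kN.
Tension rupture (net): A_n = (111 − 2×20)×6 = 426 mm² (U = 1.0, A_e = A_n). φR_n = 0.75 × 450 × 426 = 143.8 kN.
Governing: min(565.8, 592.9, 143.8) = 143.8 kN → net-section rupture.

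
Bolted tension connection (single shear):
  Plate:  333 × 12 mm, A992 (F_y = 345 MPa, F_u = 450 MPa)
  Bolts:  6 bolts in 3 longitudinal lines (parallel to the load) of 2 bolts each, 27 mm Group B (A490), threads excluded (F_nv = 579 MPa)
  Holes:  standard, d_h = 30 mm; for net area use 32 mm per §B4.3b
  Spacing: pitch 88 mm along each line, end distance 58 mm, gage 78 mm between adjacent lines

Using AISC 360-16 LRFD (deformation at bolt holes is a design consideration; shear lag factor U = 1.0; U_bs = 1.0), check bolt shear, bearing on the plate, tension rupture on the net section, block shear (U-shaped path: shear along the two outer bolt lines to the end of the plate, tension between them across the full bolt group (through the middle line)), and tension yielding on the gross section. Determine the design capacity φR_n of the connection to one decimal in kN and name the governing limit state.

848.9 kN (block shear governs)

Bolt shear: A_b = π(27)²/4 = 572.56 mm². φR_n = 0.75 × 579 × 572.56 × 6 × 1 = 1491.8 kN.
Bearing (12 mm plate, F_u = 450 MPa): end bolts L_c = 58 − 30/2 = 43, R_n = min(1.2×43×12×450, 2.4×27×12×450) = 278.64 kN/bolt; interior L_c = 88 − 30 = 58, R_n = 349.92 kN/bolt. φR_n = 0.75 × (3×278.64 + 3×349.92) = 1414.3 kN.
Tension rupture (net): A_n = (333 − 3×32)×12 = 2844 mm² (U = 1.0, A_e = A_n). φR_n = 0.75 × 450 × 2844 = 959.9 kN.
Block shear: shear path 2×[58+1×88] = 2×146 mm, A_gv = 3504, A_nv = 2×(146 − 1.5×32)×12 = 2352 mm²; tension across gage: (156 − 2×32)×12 = 1104 mm². R_n = min(0.6×450×2352, 0.6×345×3504) + 1.0×450×1104 = min(635.04, 725.33) + 496.8 = 1131.8 kN. φR_n = 0.75 × 1131.8 = 848.9 kN.
Tension yield (gross): A_g = 333×12 = 3996 mm². φR_n = 0.90 × 345 × 3996 = 1240.8 kN.
Governing: min(1491.8, 1414.3, 959.9, 848.9, 1240.8) = 848.9 kN → block shear.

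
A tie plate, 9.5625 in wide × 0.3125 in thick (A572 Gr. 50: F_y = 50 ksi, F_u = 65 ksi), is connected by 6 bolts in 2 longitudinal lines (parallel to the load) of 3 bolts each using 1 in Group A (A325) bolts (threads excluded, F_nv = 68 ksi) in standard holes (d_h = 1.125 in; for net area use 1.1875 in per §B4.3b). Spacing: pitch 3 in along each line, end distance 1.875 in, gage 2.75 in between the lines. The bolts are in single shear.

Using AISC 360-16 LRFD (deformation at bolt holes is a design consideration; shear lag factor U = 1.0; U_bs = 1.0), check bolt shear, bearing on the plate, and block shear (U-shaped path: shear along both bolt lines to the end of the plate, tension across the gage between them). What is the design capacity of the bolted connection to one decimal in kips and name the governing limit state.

Bolt shear: A_b = π(1)²/4 = 0.7854 in². φR_n = 0.75 × 68 × 0.7854 × 6 × 1 = 240.3 kips.
Bearing (0.3125 in plate, F_u = 65 ksi): end bolts L_c = 1.875 − 1.125/2 = 1.3125, R_n = min(1.2×1.3125×0.3125×65, 2.4×1×0.3125×65) = 31.992 kips/bolt; interior L_c = 3 − 1.125 = 1.875, R_n = 45.703 kips/bolt. φR_n = 0.75 × (2×31.992 + 4×45.703) = 185.1 kips.
Block shear: shear path 2×[1.875+2×3] = 2×7.875 in, A_gv = 4.9219, A_nv = 2×(7.875 − 2.5×1.1875)×0.3125 = 3.0664 in²; tension across gage: (2.75 − 1×1.1875)×0.3125 = 0.48828 in². R_n = min(0.6×65×3.0664, 0.6×50×4.9219) + 1.0×65×0.48828 = min(119.59, 147.66) + 31.738 = 151.33 kips. φR_n = 0.75 × 151.33 = 113.5 kips.
Governing: min(240.3, 185.1, 113.5) = 113.5 kips → block shear.

113.5 kips (block shear governs)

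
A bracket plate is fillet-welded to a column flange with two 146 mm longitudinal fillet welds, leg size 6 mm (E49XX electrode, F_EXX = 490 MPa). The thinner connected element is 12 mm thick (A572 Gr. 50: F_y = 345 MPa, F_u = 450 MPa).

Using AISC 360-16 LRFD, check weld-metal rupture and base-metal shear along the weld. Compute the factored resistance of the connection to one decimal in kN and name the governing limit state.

273.1 kN (weld metal governs)

Weld metal: throat = 0.707×6 = 4.242 mm, L = 2×146 = 292 mm. φR_n = 0.75 × 0.6 × 490 × 4.242 × 292 = 273.1 kN.
Base metal shear (12 mm plate): yield φR_n = 1.0×0.6×345×12×292 = 725.3 kN; rupture φR_n = 0.75×0.6×450×12×292 = 709.6 kN; take 709.6 kN (rupture).
Governing: min(273.1, 709.6) = 273.1 kN → weld metal.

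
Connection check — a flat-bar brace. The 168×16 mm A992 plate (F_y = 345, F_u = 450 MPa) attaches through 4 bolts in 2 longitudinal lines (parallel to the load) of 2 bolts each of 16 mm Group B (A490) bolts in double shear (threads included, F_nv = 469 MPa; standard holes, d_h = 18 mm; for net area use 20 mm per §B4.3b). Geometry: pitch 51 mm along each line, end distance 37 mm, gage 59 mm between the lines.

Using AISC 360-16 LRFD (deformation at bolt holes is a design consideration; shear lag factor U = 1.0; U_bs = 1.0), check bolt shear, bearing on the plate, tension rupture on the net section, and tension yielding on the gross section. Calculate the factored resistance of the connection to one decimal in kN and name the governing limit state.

565.8 kN (bolt shear governs)

Bolt shear: A_b = π(16)²/4 = 201.06 mm². φR_n = 0.75 × 469 × 201.06 × 4 × 2 = 565.8 kN.
Bearing (16 mm plate, F_u = 450 MPa): end bolts L_c = 37 − 18/2 = 28, R_n = min(1.2×28×16×450, 2.4×16×16×450) = 241.92 kN/bolt; interior L_c = 51 − 18 = 33, R_n = 276.48 kN/bolt. φR_n = 0.75 × (2×241.92 + 2×276.48) = 777.6 kN.
Tension rupture (net): A_n = (168 − 2×20)×16 = 2048 mm² (U = 1.0, A_e = A_n). φR_n = 0.75 × 450 × 2048 = 691.2 kN.
Tension yield (gross): A_g = 168×16 = 2688 mm². φR_n = 0.90 × 345 × 2688 = 834.6 kN.
Governing: min(565.8, 777.6, 691.2, 834.6) = 565.8 kN → bolt shear.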